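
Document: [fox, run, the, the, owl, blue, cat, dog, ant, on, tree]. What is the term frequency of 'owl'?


Document has 11 words
Scanning for 'owl':
Found at positions: [4]
Count = 1

1


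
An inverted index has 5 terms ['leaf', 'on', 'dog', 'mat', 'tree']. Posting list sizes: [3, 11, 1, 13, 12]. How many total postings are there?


Summing posting list sizes:
'leaf': 3 postings
'on': 11 postings
'dog': 1 postings
'mat': 13 postings
'tree': 12 postings
Total = 3 + 11 + 1 + 13 + 12 = 40

40


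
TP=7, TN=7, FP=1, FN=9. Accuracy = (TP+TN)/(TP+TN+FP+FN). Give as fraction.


Accuracy = (TP + TN) / (TP + TN + FP + FN)
TP + TN = 7 + 7 = 14
Total = 7 + 7 + 1 + 9 = 24
Accuracy = 14 / 24 = 7/12

7/12


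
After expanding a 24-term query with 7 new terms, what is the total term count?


Original terms: 24
Expansion terms: 7
Total = 24 + 7 = 31

31


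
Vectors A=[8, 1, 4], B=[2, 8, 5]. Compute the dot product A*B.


Dot product = sum of element-wise products
A[0]*B[0] = 8*2 = 16
A[1]*B[1] = 1*8 = 8
A[2]*B[2] = 4*5 = 20
Sum = 16 + 8 + 20 = 44

44


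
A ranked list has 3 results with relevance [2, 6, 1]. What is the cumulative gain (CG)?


Cumulative Gain = sum of relevance scores
Position 1: rel=2, running sum=2
Position 2: rel=6, running sum=8
Position 3: rel=1, running sum=9
CG = 9

9


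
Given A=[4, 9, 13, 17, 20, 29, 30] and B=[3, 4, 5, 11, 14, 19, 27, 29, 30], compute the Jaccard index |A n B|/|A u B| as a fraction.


A intersect B = [4, 29, 30]
|A intersect B| = 3
A union B = [3, 4, 5, 9, 11, 13, 14, 17, 19, 20, 27, 29, 30]
|A union B| = 13
Jaccard = 3/13 = 3/13

3/13


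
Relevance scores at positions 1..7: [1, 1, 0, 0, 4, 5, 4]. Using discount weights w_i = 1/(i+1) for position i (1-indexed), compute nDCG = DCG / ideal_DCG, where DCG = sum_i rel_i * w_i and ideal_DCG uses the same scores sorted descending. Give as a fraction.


Position discount weights w_i = 1/(i+1) for i=1..7:
Weights = [1/2, 1/3, 1/4, 1/5, 1/6, 1/7, 1/8]
Actual relevance: [1, 1, 0, 0, 4, 5, 4]
DCG = 1/2 + 1/3 + 0/4 + 0/5 + 4/6 + 5/7 + 4/8 = 19/7
Ideal relevance (sorted desc): [5, 4, 4, 1, 1, 0, 0]
Ideal DCG = 5/2 + 4/3 + 4/4 + 1/5 + 1/6 + 0/7 + 0/8 = 26/5
nDCG = DCG / ideal_DCG = 19/7 / 26/5 = 95/182

95/182


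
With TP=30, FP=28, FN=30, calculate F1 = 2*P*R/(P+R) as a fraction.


F1 = 2 * P * R / (P + R)
P = TP/(TP+FP) = 30/58 = 15/29
R = TP/(TP+FN) = 30/60 = 1/2
2 * P * R = 2 * 15/29 * 1/2 = 15/29
P + R = 15/29 + 1/2 = 59/58
F1 = 15/29 / 59/58 = 30/59

30/59


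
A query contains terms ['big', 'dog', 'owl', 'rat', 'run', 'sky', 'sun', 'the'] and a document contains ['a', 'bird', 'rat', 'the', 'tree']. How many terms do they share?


Query terms: ['big', 'dog', 'owl', 'rat', 'run', 'sky', 'sun', 'the']
Document terms: ['a', 'bird', 'rat', 'the', 'tree']
Common terms: ['rat', 'the']
Overlap count = 2

2


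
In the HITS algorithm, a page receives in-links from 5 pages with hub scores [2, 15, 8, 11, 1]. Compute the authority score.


Authority = sum of hub scores of in-linkers
In-link 1: hub score = 2
In-link 2: hub score = 15
In-link 3: hub score = 8
In-link 4: hub score = 11
In-link 5: hub score = 1
Authority = 2 + 15 + 8 + 11 + 1 = 37

37


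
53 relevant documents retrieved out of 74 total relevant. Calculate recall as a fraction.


Recall = retrieved_relevant / total_relevant
= 53 / 74
= 53 / (53 + 21)
= 53/74

53/74


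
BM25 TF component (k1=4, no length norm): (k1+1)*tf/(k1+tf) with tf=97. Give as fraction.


BM25 TF component = (k1+1)*tf / (k1+tf)
k1 = 4, tf = 97
Numerator = (4+1)*97 = 485
Denominator = 4 + 97 = 101
= 485/101 = 485/101

485/101


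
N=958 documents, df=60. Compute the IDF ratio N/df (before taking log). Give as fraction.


IDF ratio = N / df
= 958 / 60
= 479/30

479/30


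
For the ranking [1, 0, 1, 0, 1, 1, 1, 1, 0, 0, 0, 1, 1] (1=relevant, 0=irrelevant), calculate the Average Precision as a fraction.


Computing P@k for each relevant position:
Position 1: relevant, P@1 = 1/1 = 1
Position 2: not relevant
Position 3: relevant, P@3 = 2/3 = 2/3
Position 4: not relevant
Position 5: relevant, P@5 = 3/5 = 3/5
Position 6: relevant, P@6 = 4/6 = 2/3
Position 7: relevant, P@7 = 5/7 = 5/7
Position 8: relevant, P@8 = 6/8 = 3/4
Position 9: not relevant
Position 10: not relevant
Position 11: not relevant
Position 12: relevant, P@12 = 7/12 = 7/12
Position 13: relevant, P@13 = 8/13 = 8/13
Sum of P@k = 1 + 2/3 + 3/5 + 2/3 + 5/7 + 3/4 + 7/12 + 8/13 = 7639/1365
AP = 7639/1365 / 8 = 7639/10920

7639/10920


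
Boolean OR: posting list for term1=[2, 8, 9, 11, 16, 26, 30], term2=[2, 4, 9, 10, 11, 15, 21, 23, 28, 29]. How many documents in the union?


Boolean OR: find union of posting lists
term1 docs: [2, 8, 9, 11, 16, 26, 30]
term2 docs: [2, 4, 9, 10, 11, 15, 21, 23, 28, 29]
Union: [2, 4, 8, 9, 10, 11, 15, 16, 21, 23, 26, 28, 29, 30]
|union| = 14

14


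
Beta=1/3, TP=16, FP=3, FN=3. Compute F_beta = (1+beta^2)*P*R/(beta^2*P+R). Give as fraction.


P = TP/(TP+FP) = 16/19 = 16/19
R = TP/(TP+FN) = 16/19 = 16/19
beta^2 = 1/3^2 = 1/9
(1 + beta^2) = 10/9
Numerator = (1+beta^2)*P*R = 2560/3249
Denominator = beta^2*P + R = 16/171 + 16/19 = 160/171
F_beta = 16/19

16/19


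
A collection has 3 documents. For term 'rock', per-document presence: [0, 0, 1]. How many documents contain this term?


Checking each document for 'rock':
Doc 1: absent
Doc 2: absent
Doc 3: present
df = sum of presences = 0 + 0 + 1 = 1

1


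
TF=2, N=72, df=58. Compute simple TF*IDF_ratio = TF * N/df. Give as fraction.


TF * (N/df)
= 2 * (72/58)
= 2 * 36/29
= 72/29

72/29


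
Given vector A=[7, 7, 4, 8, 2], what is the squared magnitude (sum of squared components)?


|A|^2 = sum of squared components
A[0]^2 = 7^2 = 49
A[1]^2 = 7^2 = 49
A[2]^2 = 4^2 = 16
A[3]^2 = 8^2 = 64
A[4]^2 = 2^2 = 4
Sum = 49 + 49 + 16 + 64 + 4 = 182

182


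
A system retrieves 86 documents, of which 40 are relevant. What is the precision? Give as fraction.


Precision = relevant_retrieved / total_retrieved
= 40 / 86
= 40 / (40 + 46)
= 20/43

20/43


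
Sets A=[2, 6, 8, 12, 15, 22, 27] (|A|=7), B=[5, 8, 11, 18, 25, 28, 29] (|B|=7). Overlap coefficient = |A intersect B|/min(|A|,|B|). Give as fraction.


A intersect B = [8]
|A intersect B| = 1
min(|A|, |B|) = min(7, 7) = 7
Overlap = 1 / 7 = 1/7

1/7


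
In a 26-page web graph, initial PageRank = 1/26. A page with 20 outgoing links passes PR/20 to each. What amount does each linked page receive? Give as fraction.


Initial PR = 1/26 = 1/26
Outlinks = 20
Contribution per link = PR / outlinks
= 1/26 / 20
= 1/520

1/520


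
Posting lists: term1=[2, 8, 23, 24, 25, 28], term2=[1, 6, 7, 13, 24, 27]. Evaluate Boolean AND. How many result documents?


Boolean AND: find intersection of posting lists
term1 docs: [2, 8, 23, 24, 25, 28]
term2 docs: [1, 6, 7, 13, 24, 27]
Intersection: [24]
|intersection| = 1

1


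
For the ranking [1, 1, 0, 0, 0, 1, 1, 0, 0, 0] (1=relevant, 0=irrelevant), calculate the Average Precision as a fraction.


Computing P@k for each relevant position:
Position 1: relevant, P@1 = 1/1 = 1
Position 2: relevant, P@2 = 2/2 = 1
Position 3: not relevant
Position 4: not relevant
Position 5: not relevant
Position 6: relevant, P@6 = 3/6 = 1/2
Position 7: relevant, P@7 = 4/7 = 4/7
Position 8: not relevant
Position 9: not relevant
Position 10: not relevant
Sum of P@k = 1 + 1 + 1/2 + 4/7 = 43/14
AP = 43/14 / 4 = 43/56

43/56


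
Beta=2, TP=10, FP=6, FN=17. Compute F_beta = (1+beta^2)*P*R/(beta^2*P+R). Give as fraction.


P = TP/(TP+FP) = 10/16 = 5/8
R = TP/(TP+FN) = 10/27 = 10/27
beta^2 = 2^2 = 4
(1 + beta^2) = 5
Numerator = (1+beta^2)*P*R = 125/108
Denominator = beta^2*P + R = 5/2 + 10/27 = 155/54
F_beta = 25/62

25/62


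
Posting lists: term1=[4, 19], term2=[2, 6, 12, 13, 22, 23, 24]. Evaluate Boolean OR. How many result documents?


Boolean OR: find union of posting lists
term1 docs: [4, 19]
term2 docs: [2, 6, 12, 13, 22, 23, 24]
Union: [2, 4, 6, 12, 13, 19, 22, 23, 24]
|union| = 9

9


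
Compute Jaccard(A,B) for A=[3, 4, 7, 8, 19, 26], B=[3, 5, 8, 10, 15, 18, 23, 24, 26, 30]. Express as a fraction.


A intersect B = [3, 8, 26]
|A intersect B| = 3
A union B = [3, 4, 5, 7, 8, 10, 15, 18, 19, 23, 24, 26, 30]
|A union B| = 13
Jaccard = 3/13 = 3/13

3/13


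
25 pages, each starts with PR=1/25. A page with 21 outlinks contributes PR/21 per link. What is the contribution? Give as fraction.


Initial PR = 1/25 = 1/25
Outlinks = 21
Contribution per link = PR / outlinks
= 1/25 / 21
= 1/525

1/525


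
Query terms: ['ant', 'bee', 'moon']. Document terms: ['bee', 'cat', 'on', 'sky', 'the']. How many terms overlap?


Query terms: ['ant', 'bee', 'moon']
Document terms: ['bee', 'cat', 'on', 'sky', 'the']
Common terms: ['bee']
Overlap count = 1

1


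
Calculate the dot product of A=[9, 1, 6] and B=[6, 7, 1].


Dot product = sum of element-wise products
A[0]*B[0] = 9*6 = 54
A[1]*B[1] = 1*7 = 7
A[2]*B[2] = 6*1 = 6
Sum = 54 + 7 + 6 = 67

67


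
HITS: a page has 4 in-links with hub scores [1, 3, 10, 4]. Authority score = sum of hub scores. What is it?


Authority = sum of hub scores of in-linkers
In-link 1: hub score = 1
In-link 2: hub score = 3
In-link 3: hub score = 10
In-link 4: hub score = 4
Authority = 1 + 3 + 10 + 4 = 18

18


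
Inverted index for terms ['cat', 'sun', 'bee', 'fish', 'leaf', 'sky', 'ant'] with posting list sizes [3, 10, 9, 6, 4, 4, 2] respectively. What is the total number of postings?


Summing posting list sizes:
'cat': 3 postings
'sun': 10 postings
'bee': 9 postings
'fish': 6 postings
'leaf': 4 postings
'sky': 4 postings
'ant': 2 postings
Total = 3 + 10 + 9 + 6 + 4 + 4 + 2 = 38

38


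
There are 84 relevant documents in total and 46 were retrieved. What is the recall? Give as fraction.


Recall = retrieved_relevant / total_relevant
= 46 / 84
= 46 / (46 + 38)
= 23/42

23/42


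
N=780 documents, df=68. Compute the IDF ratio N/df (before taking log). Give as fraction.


IDF ratio = N / df
= 780 / 68
= 195/17

195/17


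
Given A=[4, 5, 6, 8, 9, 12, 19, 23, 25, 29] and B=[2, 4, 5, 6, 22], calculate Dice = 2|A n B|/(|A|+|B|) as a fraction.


A intersect B = [4, 5, 6]
|A intersect B| = 3
|A| = 10, |B| = 5
Dice = 2*3 / (10+5)
= 6 / 15 = 2/5

2/5


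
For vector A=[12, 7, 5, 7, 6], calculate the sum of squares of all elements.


|A|^2 = sum of squared components
A[0]^2 = 12^2 = 144
A[1]^2 = 7^2 = 49
A[2]^2 = 5^2 = 25
A[3]^2 = 7^2 = 49
A[4]^2 = 6^2 = 36
Sum = 144 + 49 + 25 + 49 + 36 = 303

303


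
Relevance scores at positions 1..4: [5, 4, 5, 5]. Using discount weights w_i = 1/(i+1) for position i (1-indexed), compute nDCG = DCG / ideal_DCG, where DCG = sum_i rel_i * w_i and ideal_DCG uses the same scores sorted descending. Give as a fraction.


Position discount weights w_i = 1/(i+1) for i=1..4:
Weights = [1/2, 1/3, 1/4, 1/5]
Actual relevance: [5, 4, 5, 5]
DCG = 5/2 + 4/3 + 5/4 + 5/5 = 73/12
Ideal relevance (sorted desc): [5, 5, 5, 4]
Ideal DCG = 5/2 + 5/3 + 5/4 + 4/5 = 373/60
nDCG = DCG / ideal_DCG = 73/12 / 373/60 = 365/373

365/373


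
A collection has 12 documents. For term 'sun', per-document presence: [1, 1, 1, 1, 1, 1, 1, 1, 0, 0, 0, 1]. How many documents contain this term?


Checking each document for 'sun':
Doc 1: present
Doc 2: present
Doc 3: present
Doc 4: present
Doc 5: present
Doc 6: present
Doc 7: present
Doc 8: present
Doc 9: absent
Doc 10: absent
Doc 11: absent
Doc 12: present
df = sum of presences = 1 + 1 + 1 + 1 + 1 + 1 + 1 + 1 + 0 + 0 + 0 + 1 = 9

9


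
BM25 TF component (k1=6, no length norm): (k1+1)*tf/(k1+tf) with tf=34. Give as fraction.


BM25 TF component = (k1+1)*tf / (k1+tf)
k1 = 6, tf = 34
Numerator = (6+1)*34 = 238
Denominator = 6 + 34 = 40
= 238/40 = 119/20

119/20


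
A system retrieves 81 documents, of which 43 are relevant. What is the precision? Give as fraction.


Precision = relevant_retrieved / total_retrieved
= 43 / 81
= 43 / (43 + 38)
= 43/81

43/81


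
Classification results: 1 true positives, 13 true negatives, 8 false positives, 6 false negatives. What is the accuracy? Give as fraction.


Accuracy = (TP + TN) / (TP + TN + FP + FN)
TP + TN = 1 + 13 = 14
Total = 1 + 13 + 8 + 6 = 28
Accuracy = 14 / 28 = 1/2

1/2


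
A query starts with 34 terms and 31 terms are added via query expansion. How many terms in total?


Original terms: 34
Expansion terms: 31
Total = 34 + 31 = 65

65


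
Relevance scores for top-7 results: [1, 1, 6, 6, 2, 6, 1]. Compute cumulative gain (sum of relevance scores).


Cumulative Gain = sum of relevance scores
Position 1: rel=1, running sum=1
Position 2: rel=1, running sum=2
Position 3: rel=6, running sum=8
Position 4: rel=6, running sum=14
Position 5: rel=2, running sum=16
Position 6: rel=6, running sum=22
Position 7: rel=1, running sum=23
CG = 23

23


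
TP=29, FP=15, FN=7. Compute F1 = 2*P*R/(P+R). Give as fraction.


F1 = 2 * P * R / (P + R)
P = TP/(TP+FP) = 29/44 = 29/44
R = TP/(TP+FN) = 29/36 = 29/36
2 * P * R = 2 * 29/44 * 29/36 = 841/792
P + R = 29/44 + 29/36 = 145/99
F1 = 841/792 / 145/99 = 29/40

29/40


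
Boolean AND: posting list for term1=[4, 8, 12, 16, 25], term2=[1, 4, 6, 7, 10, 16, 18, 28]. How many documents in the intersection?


Boolean AND: find intersection of posting lists
term1 docs: [4, 8, 12, 16, 25]
term2 docs: [1, 4, 6, 7, 10, 16, 18, 28]
Intersection: [4, 16]
|intersection| = 2

2


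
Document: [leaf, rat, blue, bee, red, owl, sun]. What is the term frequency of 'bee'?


Document has 7 words
Scanning for 'bee':
Found at positions: [3]
Count = 1

1


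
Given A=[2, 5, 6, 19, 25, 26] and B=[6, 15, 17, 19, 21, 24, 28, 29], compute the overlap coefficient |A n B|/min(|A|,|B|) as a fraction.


A intersect B = [6, 19]
|A intersect B| = 2
min(|A|, |B|) = min(6, 8) = 6
Overlap = 2 / 6 = 1/3

1/3


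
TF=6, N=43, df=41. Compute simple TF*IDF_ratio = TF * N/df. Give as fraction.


TF * (N/df)
= 6 * (43/41)
= 6 * 43/41
= 258/41

258/41


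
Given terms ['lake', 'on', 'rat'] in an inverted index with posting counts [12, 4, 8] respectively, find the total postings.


Summing posting list sizes:
'lake': 12 postings
'on': 4 postings
'rat': 8 postings
Total = 12 + 4 + 8 = 24

24


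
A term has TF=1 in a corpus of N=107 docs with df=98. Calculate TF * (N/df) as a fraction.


TF * (N/df)
= 1 * (107/98)
= 1 * 107/98
= 107/98

107/98


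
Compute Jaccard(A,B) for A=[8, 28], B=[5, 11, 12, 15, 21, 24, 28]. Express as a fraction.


A intersect B = [28]
|A intersect B| = 1
A union B = [5, 8, 11, 12, 15, 21, 24, 28]
|A union B| = 8
Jaccard = 1/8 = 1/8

1/8


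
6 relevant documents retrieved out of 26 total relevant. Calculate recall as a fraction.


Recall = retrieved_relevant / total_relevant
= 6 / 26
= 6 / (6 + 20)
= 3/13

3/13


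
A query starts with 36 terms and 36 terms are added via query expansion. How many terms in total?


Original terms: 36
Expansion terms: 36
Total = 36 + 36 = 72

72


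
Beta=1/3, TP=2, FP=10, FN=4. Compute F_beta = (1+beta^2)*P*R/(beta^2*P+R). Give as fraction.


P = TP/(TP+FP) = 2/12 = 1/6
R = TP/(TP+FN) = 2/6 = 1/3
beta^2 = 1/3^2 = 1/9
(1 + beta^2) = 10/9
Numerator = (1+beta^2)*P*R = 5/81
Denominator = beta^2*P + R = 1/54 + 1/3 = 19/54
F_beta = 10/57

10/57


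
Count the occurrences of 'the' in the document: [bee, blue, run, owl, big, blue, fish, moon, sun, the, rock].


Document has 11 words
Scanning for 'the':
Found at positions: [9]
Count = 1

1


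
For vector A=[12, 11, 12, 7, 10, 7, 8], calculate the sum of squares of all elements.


|A|^2 = sum of squared components
A[0]^2 = 12^2 = 144
A[1]^2 = 11^2 = 121
A[2]^2 = 12^2 = 144
A[3]^2 = 7^2 = 49
A[4]^2 = 10^2 = 100
A[5]^2 = 7^2 = 49
A[6]^2 = 8^2 = 64
Sum = 144 + 121 + 144 + 49 + 100 + 49 + 64 = 671

671


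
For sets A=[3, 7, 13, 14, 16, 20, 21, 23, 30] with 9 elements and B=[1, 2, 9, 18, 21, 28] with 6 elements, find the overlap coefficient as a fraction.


A intersect B = [21]
|A intersect B| = 1
min(|A|, |B|) = min(9, 6) = 6
Overlap = 1 / 6 = 1/6

1/6


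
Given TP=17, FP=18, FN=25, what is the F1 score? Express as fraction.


F1 = 2 * P * R / (P + R)
P = TP/(TP+FP) = 17/35 = 17/35
R = TP/(TP+FN) = 17/42 = 17/42
2 * P * R = 2 * 17/35 * 17/42 = 289/735
P + R = 17/35 + 17/42 = 187/210
F1 = 289/735 / 187/210 = 34/77

34/77


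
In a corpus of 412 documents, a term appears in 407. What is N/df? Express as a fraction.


IDF ratio = N / df
= 412 / 407
= 412/407

412/407


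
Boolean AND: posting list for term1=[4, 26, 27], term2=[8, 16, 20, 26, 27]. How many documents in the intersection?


Boolean AND: find intersection of posting lists
term1 docs: [4, 26, 27]
term2 docs: [8, 16, 20, 26, 27]
Intersection: [26, 27]
|intersection| = 2

2


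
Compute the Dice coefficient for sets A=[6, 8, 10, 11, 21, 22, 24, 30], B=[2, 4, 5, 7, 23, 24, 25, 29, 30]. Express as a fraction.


A intersect B = [24, 30]
|A intersect B| = 2
|A| = 8, |B| = 9
Dice = 2*2 / (8+9)
= 4 / 17 = 4/17

4/17


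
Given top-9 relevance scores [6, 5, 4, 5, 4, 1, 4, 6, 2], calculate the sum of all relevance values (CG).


Cumulative Gain = sum of relevance scores
Position 1: rel=6, running sum=6
Position 2: rel=5, running sum=11
Position 3: rel=4, running sum=15
Position 4: rel=5, running sum=20
Position 5: rel=4, running sum=24
Position 6: rel=1, running sum=25
Position 7: rel=4, running sum=29
Position 8: rel=6, running sum=35
Position 9: rel=2, running sum=37
CG = 37

37


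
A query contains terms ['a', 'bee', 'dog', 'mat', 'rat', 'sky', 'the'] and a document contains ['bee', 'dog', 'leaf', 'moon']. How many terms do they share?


Query terms: ['a', 'bee', 'dog', 'mat', 'rat', 'sky', 'the']
Document terms: ['bee', 'dog', 'leaf', 'moon']
Common terms: ['bee', 'dog']
Overlap count = 2

2


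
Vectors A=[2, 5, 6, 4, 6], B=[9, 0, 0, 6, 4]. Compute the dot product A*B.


Dot product = sum of element-wise products
A[0]*B[0] = 2*9 = 18
A[1]*B[1] = 5*0 = 0
A[2]*B[2] = 6*0 = 0
A[3]*B[3] = 4*6 = 24
A[4]*B[4] = 6*4 = 24
Sum = 18 + 0 + 0 + 24 + 24 = 66

66


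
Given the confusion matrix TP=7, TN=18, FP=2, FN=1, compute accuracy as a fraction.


Accuracy = (TP + TN) / (TP + TN + FP + FN)
TP + TN = 7 + 18 = 25
Total = 7 + 18 + 2 + 1 = 28
Accuracy = 25 / 28 = 25/28

25/28


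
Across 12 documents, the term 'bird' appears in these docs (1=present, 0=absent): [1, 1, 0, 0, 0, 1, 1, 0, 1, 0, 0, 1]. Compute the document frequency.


Checking each document for 'bird':
Doc 1: present
Doc 2: present
Doc 3: absent
Doc 4: absent
Doc 5: absent
Doc 6: present
Doc 7: present
Doc 8: absent
Doc 9: present
Doc 10: absent
Doc 11: absent
Doc 12: present
df = sum of presences = 1 + 1 + 0 + 0 + 0 + 1 + 1 + 0 + 1 + 0 + 0 + 1 = 6

6


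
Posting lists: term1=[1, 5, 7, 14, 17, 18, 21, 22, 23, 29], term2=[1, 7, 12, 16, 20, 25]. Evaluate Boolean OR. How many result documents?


Boolean OR: find union of posting lists
term1 docs: [1, 5, 7, 14, 17, 18, 21, 22, 23, 29]
term2 docs: [1, 7, 12, 16, 20, 25]
Union: [1, 5, 7, 12, 14, 16, 17, 18, 20, 21, 22, 23, 25, 29]
|union| = 14

14


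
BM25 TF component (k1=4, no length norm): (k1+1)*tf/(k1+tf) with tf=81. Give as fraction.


BM25 TF component = (k1+1)*tf / (k1+tf)
k1 = 4, tf = 81
Numerator = (4+1)*81 = 405
Denominator = 4 + 81 = 85
= 405/85 = 81/17

81/17


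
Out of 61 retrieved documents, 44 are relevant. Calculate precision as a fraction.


Precision = relevant_retrieved / total_retrieved
= 44 / 61
= 44 / (44 + 17)
= 44/61

44/61


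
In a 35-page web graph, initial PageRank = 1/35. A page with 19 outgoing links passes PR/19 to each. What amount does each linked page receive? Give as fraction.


Initial PR = 1/35 = 1/35
Outlinks = 19
Contribution per link = PR / outlinks
= 1/35 / 19
= 1/665

1/665


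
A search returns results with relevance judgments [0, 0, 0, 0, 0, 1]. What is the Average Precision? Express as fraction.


Computing P@k for each relevant position:
Position 1: not relevant
Position 2: not relevant
Position 3: not relevant
Position 4: not relevant
Position 5: not relevant
Position 6: relevant, P@6 = 1/6 = 1/6
Sum of P@k = 1/6 = 1/6
AP = 1/6 / 1 = 1/6

1/6


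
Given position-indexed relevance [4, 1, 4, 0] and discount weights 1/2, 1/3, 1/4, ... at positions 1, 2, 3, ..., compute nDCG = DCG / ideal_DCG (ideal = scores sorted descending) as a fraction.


Position discount weights w_i = 1/(i+1) for i=1..4:
Weights = [1/2, 1/3, 1/4, 1/5]
Actual relevance: [4, 1, 4, 0]
DCG = 4/2 + 1/3 + 4/4 + 0/5 = 10/3
Ideal relevance (sorted desc): [4, 4, 1, 0]
Ideal DCG = 4/2 + 4/3 + 1/4 + 0/5 = 43/12
nDCG = DCG / ideal_DCG = 10/3 / 43/12 = 40/43

40/43


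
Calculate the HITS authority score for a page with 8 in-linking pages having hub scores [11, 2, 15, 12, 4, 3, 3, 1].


Authority = sum of hub scores of in-linkers
In-link 1: hub score = 11
In-link 2: hub score = 2
In-link 3: hub score = 15
In-link 4: hub score = 12
In-link 5: hub score = 4
In-link 6: hub score = 3
In-link 7: hub score = 3
In-link 8: hub score = 1
Authority = 11 + 2 + 15 + 12 + 4 + 3 + 3 + 1 = 51

51


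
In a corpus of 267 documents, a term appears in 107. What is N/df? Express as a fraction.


IDF ratio = N / df
= 267 / 107
= 267/107

267/107


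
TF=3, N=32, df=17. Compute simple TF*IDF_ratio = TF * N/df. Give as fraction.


TF * (N/df)
= 3 * (32/17)
= 3 * 32/17
= 96/17

96/17


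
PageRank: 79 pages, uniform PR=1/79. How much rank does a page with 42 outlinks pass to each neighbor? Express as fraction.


Initial PR = 1/79 = 1/79
Outlinks = 42
Contribution per link = PR / outlinks
= 1/79 / 42
= 1/3318

1/3318


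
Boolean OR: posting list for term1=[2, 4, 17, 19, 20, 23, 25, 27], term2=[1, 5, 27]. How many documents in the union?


Boolean OR: find union of posting lists
term1 docs: [2, 4, 17, 19, 20, 23, 25, 27]
term2 docs: [1, 5, 27]
Union: [1, 2, 4, 5, 17, 19, 20, 23, 25, 27]
|union| = 10

10


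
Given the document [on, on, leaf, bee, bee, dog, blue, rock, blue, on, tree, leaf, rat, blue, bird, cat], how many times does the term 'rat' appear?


Document has 16 words
Scanning for 'rat':
Found at positions: [12]
Count = 1

1


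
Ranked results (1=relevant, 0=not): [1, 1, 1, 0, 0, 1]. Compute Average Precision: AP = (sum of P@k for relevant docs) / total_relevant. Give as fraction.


Computing P@k for each relevant position:
Position 1: relevant, P@1 = 1/1 = 1
Position 2: relevant, P@2 = 2/2 = 1
Position 3: relevant, P@3 = 3/3 = 1
Position 4: not relevant
Position 5: not relevant
Position 6: relevant, P@6 = 4/6 = 2/3
Sum of P@k = 1 + 1 + 1 + 2/3 = 11/3
AP = 11/3 / 4 = 11/12

11/12


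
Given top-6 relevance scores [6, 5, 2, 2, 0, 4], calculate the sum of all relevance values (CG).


Cumulative Gain = sum of relevance scores
Position 1: rel=6, running sum=6
Position 2: rel=5, running sum=11
Position 3: rel=2, running sum=13
Position 4: rel=2, running sum=15
Position 5: rel=0, running sum=15
Position 6: rel=4, running sum=19
CG = 19

19


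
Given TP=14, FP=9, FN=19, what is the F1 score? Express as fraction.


F1 = 2 * P * R / (P + R)
P = TP/(TP+FP) = 14/23 = 14/23
R = TP/(TP+FN) = 14/33 = 14/33
2 * P * R = 2 * 14/23 * 14/33 = 392/759
P + R = 14/23 + 14/33 = 784/759
F1 = 392/759 / 784/759 = 1/2

1/2


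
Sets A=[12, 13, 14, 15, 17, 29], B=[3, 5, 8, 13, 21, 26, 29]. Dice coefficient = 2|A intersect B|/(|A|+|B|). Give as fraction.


A intersect B = [13, 29]
|A intersect B| = 2
|A| = 6, |B| = 7
Dice = 2*2 / (6+7)
= 4 / 13 = 4/13

4/13


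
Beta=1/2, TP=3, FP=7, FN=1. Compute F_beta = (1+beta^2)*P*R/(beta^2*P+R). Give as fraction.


P = TP/(TP+FP) = 3/10 = 3/10
R = TP/(TP+FN) = 3/4 = 3/4
beta^2 = 1/2^2 = 1/4
(1 + beta^2) = 5/4
Numerator = (1+beta^2)*P*R = 9/32
Denominator = beta^2*P + R = 3/40 + 3/4 = 33/40
F_beta = 15/44

15/44


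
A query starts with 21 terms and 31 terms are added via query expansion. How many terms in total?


Original terms: 21
Expansion terms: 31
Total = 21 + 31 = 52

52


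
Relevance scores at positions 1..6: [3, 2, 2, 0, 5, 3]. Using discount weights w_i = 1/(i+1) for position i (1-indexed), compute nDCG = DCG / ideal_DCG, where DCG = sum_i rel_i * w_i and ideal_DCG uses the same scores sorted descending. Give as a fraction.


Position discount weights w_i = 1/(i+1) for i=1..6:
Weights = [1/2, 1/3, 1/4, 1/5, 1/6, 1/7]
Actual relevance: [3, 2, 2, 0, 5, 3]
DCG = 3/2 + 2/3 + 2/4 + 0/5 + 5/6 + 3/7 = 55/14
Ideal relevance (sorted desc): [5, 3, 3, 2, 2, 0]
Ideal DCG = 5/2 + 3/3 + 3/4 + 2/5 + 2/6 + 0/7 = 299/60
nDCG = DCG / ideal_DCG = 55/14 / 299/60 = 1650/2093

1650/2093


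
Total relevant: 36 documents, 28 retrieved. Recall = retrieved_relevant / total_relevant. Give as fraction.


Recall = retrieved_relevant / total_relevant
= 28 / 36
= 28 / (28 + 8)
= 7/9

7/9


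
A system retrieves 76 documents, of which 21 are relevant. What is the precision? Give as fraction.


Precision = relevant_retrieved / total_retrieved
= 21 / 76
= 21 / (21 + 55)
= 21/76

21/76


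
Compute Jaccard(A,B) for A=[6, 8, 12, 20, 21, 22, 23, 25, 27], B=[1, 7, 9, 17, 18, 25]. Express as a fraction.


A intersect B = [25]
|A intersect B| = 1
A union B = [1, 6, 7, 8, 9, 12, 17, 18, 20, 21, 22, 23, 25, 27]
|A union B| = 14
Jaccard = 1/14 = 1/14

1/14


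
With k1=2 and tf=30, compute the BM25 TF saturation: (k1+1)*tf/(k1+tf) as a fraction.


BM25 TF component = (k1+1)*tf / (k1+tf)
k1 = 2, tf = 30
Numerator = (2+1)*30 = 90
Denominator = 2 + 30 = 32
= 90/32 = 45/16

45/16


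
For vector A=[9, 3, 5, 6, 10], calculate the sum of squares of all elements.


|A|^2 = sum of squared components
A[0]^2 = 9^2 = 81
A[1]^2 = 3^2 = 9
A[2]^2 = 5^2 = 25
A[3]^2 = 6^2 = 36
A[4]^2 = 10^2 = 100
Sum = 81 + 9 + 25 + 36 + 100 = 251

251


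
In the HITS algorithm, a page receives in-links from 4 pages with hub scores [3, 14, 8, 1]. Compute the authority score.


Authority = sum of hub scores of in-linkers
In-link 1: hub score = 3
In-link 2: hub score = 14
In-link 3: hub score = 8
In-link 4: hub score = 1
Authority = 3 + 14 + 8 + 1 = 26

26


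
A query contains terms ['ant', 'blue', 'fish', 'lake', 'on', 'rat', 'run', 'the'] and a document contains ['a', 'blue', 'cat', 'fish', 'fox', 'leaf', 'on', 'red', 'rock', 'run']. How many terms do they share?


Query terms: ['ant', 'blue', 'fish', 'lake', 'on', 'rat', 'run', 'the']
Document terms: ['a', 'blue', 'cat', 'fish', 'fox', 'leaf', 'on', 'red', 'rock', 'run']
Common terms: ['blue', 'fish', 'on', 'run']
Overlap count = 4

4


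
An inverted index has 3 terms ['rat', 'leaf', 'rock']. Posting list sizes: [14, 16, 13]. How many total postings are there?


Summing posting list sizes:
'rat': 14 postings
'leaf': 16 postings
'rock': 13 postings
Total = 14 + 16 + 13 = 43

43


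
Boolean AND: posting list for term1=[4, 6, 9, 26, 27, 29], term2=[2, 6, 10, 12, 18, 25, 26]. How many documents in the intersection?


Boolean AND: find intersection of posting lists
term1 docs: [4, 6, 9, 26, 27, 29]
term2 docs: [2, 6, 10, 12, 18, 25, 26]
Intersection: [6, 26]
|intersection| = 2

2


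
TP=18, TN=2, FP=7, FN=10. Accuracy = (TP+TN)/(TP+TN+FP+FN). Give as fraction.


Accuracy = (TP + TN) / (TP + TN + FP + FN)
TP + TN = 18 + 2 = 20
Total = 18 + 2 + 7 + 10 = 37
Accuracy = 20 / 37 = 20/37

20/37


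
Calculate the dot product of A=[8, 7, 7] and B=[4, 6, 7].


Dot product = sum of element-wise products
A[0]*B[0] = 8*4 = 32
A[1]*B[1] = 7*6 = 42
A[2]*B[2] = 7*7 = 49
Sum = 32 + 42 + 49 = 123

123


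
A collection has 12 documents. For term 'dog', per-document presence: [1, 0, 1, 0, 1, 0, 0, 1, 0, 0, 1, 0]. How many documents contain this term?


Checking each document for 'dog':
Doc 1: present
Doc 2: absent
Doc 3: present
Doc 4: absent
Doc 5: present
Doc 6: absent
Doc 7: absent
Doc 8: present
Doc 9: absent
Doc 10: absent
Doc 11: present
Doc 12: absent
df = sum of presences = 1 + 0 + 1 + 0 + 1 + 0 + 0 + 1 + 0 + 0 + 1 + 0 = 5

5


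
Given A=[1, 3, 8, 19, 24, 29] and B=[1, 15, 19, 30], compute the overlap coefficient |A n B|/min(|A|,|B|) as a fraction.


A intersect B = [1, 19]
|A intersect B| = 2
min(|A|, |B|) = min(6, 4) = 4
Overlap = 2 / 4 = 1/2

1/2


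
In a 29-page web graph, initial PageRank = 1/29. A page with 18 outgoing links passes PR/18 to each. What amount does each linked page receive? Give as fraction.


Initial PR = 1/29 = 1/29
Outlinks = 18
Contribution per link = PR / outlinks
= 1/29 / 18
= 1/522

1/522


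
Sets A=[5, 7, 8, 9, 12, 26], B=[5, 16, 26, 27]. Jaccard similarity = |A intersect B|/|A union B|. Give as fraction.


A intersect B = [5, 26]
|A intersect B| = 2
A union B = [5, 7, 8, 9, 12, 16, 26, 27]
|A union B| = 8
Jaccard = 2/8 = 1/4

1/4


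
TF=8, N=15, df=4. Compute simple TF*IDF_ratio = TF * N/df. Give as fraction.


TF * (N/df)
= 8 * (15/4)
= 8 * 15/4
= 30

30


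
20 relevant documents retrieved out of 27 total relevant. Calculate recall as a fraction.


Recall = retrieved_relevant / total_relevant
= 20 / 27
= 20 / (20 + 7)
= 20/27

20/27


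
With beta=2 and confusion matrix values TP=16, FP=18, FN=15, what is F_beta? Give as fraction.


P = TP/(TP+FP) = 16/34 = 8/17
R = TP/(TP+FN) = 16/31 = 16/31
beta^2 = 2^2 = 4
(1 + beta^2) = 5
Numerator = (1+beta^2)*P*R = 640/527
Denominator = beta^2*P + R = 32/17 + 16/31 = 1264/527
F_beta = 40/79

40/79


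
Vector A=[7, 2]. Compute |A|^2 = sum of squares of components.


|A|^2 = sum of squared components
A[0]^2 = 7^2 = 49
A[1]^2 = 2^2 = 4
Sum = 49 + 4 = 53

53


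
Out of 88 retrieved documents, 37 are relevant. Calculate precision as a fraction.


Precision = relevant_retrieved / total_retrieved
= 37 / 88
= 37 / (37 + 51)
= 37/88

37/88


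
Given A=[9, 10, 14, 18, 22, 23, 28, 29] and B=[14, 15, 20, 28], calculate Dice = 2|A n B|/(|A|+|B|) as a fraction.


A intersect B = [14, 28]
|A intersect B| = 2
|A| = 8, |B| = 4
Dice = 2*2 / (8+4)
= 4 / 12 = 1/3

1/3


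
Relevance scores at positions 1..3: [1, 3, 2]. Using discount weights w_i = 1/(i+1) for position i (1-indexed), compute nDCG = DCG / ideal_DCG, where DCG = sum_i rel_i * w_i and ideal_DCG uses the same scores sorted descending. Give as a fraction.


Position discount weights w_i = 1/(i+1) for i=1..3:
Weights = [1/2, 1/3, 1/4]
Actual relevance: [1, 3, 2]
DCG = 1/2 + 3/3 + 2/4 = 2
Ideal relevance (sorted desc): [3, 2, 1]
Ideal DCG = 3/2 + 2/3 + 1/4 = 29/12
nDCG = DCG / ideal_DCG = 2 / 29/12 = 24/29

24/29


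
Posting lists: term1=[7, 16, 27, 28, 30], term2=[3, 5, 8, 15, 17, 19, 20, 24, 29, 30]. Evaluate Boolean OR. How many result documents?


Boolean OR: find union of posting lists
term1 docs: [7, 16, 27, 28, 30]
term2 docs: [3, 5, 8, 15, 17, 19, 20, 24, 29, 30]
Union: [3, 5, 7, 8, 15, 16, 17, 19, 20, 24, 27, 28, 29, 30]
|union| = 14

14


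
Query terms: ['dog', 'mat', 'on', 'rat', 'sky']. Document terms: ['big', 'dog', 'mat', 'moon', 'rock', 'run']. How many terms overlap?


Query terms: ['dog', 'mat', 'on', 'rat', 'sky']
Document terms: ['big', 'dog', 'mat', 'moon', 'rock', 'run']
Common terms: ['dog', 'mat']
Overlap count = 2

2


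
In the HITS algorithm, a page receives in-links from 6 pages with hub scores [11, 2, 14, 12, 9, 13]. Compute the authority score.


Authority = sum of hub scores of in-linkers
In-link 1: hub score = 11
In-link 2: hub score = 2
In-link 3: hub score = 14
In-link 4: hub score = 12
In-link 5: hub score = 9
In-link 6: hub score = 13
Authority = 11 + 2 + 14 + 12 + 9 + 13 = 61

61


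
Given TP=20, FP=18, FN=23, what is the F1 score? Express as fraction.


F1 = 2 * P * R / (P + R)
P = TP/(TP+FP) = 20/38 = 10/19
R = TP/(TP+FN) = 20/43 = 20/43
2 * P * R = 2 * 10/19 * 20/43 = 400/817
P + R = 10/19 + 20/43 = 810/817
F1 = 400/817 / 810/817 = 40/81

40/81


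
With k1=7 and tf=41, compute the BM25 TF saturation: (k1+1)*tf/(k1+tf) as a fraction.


BM25 TF component = (k1+1)*tf / (k1+tf)
k1 = 7, tf = 41
Numerator = (7+1)*41 = 328
Denominator = 7 + 41 = 48
= 328/48 = 41/6

41/6


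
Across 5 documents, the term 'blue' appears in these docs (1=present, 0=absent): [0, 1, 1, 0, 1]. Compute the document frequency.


Checking each document for 'blue':
Doc 1: absent
Doc 2: present
Doc 3: present
Doc 4: absent
Doc 5: present
df = sum of presences = 0 + 1 + 1 + 0 + 1 = 3

3


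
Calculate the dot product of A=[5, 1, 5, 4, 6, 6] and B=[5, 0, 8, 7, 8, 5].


Dot product = sum of element-wise products
A[0]*B[0] = 5*5 = 25
A[1]*B[1] = 1*0 = 0
A[2]*B[2] = 5*8 = 40
A[3]*B[3] = 4*7 = 28
A[4]*B[4] = 6*8 = 48
A[5]*B[5] = 6*5 = 30
Sum = 25 + 0 + 40 + 28 + 48 + 30 = 171

171


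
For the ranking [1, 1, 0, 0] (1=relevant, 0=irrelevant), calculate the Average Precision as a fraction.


Computing P@k for each relevant position:
Position 1: relevant, P@1 = 1/1 = 1
Position 2: relevant, P@2 = 2/2 = 1
Position 3: not relevant
Position 4: not relevant
Sum of P@k = 1 + 1 = 2
AP = 2 / 2 = 1

1


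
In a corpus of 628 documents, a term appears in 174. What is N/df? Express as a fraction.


IDF ratio = N / df
= 628 / 174
= 314/87

314/87


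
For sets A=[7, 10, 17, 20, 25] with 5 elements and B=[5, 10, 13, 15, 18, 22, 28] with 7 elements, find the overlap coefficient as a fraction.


A intersect B = [10]
|A intersect B| = 1
min(|A|, |B|) = min(5, 7) = 5
Overlap = 1 / 5 = 1/5

1/5


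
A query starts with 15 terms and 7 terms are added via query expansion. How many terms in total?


Original terms: 15
Expansion terms: 7
Total = 15 + 7 = 22

22


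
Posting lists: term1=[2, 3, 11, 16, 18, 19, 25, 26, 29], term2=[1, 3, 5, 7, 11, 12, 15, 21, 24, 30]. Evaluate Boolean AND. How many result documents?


Boolean AND: find intersection of posting lists
term1 docs: [2, 3, 11, 16, 18, 19, 25, 26, 29]
term2 docs: [1, 3, 5, 7, 11, 12, 15, 21, 24, 30]
Intersection: [3, 11]
|intersection| = 2

2


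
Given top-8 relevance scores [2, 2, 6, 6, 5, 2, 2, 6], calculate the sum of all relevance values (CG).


Cumulative Gain = sum of relevance scores
Position 1: rel=2, running sum=2
Position 2: rel=2, running sum=4
Position 3: rel=6, running sum=10
Position 4: rel=6, running sum=16
Position 5: rel=5, running sum=21
Position 6: rel=2, running sum=23
Position 7: rel=2, running sum=25
Position 8: rel=6, running sum=31
CG = 31

31


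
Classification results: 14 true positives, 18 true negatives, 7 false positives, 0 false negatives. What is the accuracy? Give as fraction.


Accuracy = (TP + TN) / (TP + TN + FP + FN)
TP + TN = 14 + 18 = 32
Total = 14 + 18 + 7 + 0 = 39
Accuracy = 32 / 39 = 32/39

32/39


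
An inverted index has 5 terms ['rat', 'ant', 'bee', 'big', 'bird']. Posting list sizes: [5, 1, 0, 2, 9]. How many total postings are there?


Summing posting list sizes:
'rat': 5 postings
'ant': 1 postings
'bee': 0 postings
'big': 2 postings
'bird': 9 postings
Total = 5 + 1 + 0 + 2 + 9 = 17

17


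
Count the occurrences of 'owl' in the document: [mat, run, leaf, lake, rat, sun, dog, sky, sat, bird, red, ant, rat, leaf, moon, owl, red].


Document has 17 words
Scanning for 'owl':
Found at positions: [15]
Count = 1

1


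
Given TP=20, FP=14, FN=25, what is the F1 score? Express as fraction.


F1 = 2 * P * R / (P + R)
P = TP/(TP+FP) = 20/34 = 10/17
R = TP/(TP+FN) = 20/45 = 4/9
2 * P * R = 2 * 10/17 * 4/9 = 80/153
P + R = 10/17 + 4/9 = 158/153
F1 = 80/153 / 158/153 = 40/79

40/79


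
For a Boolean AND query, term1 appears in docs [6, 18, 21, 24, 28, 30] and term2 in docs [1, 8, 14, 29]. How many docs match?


Boolean AND: find intersection of posting lists
term1 docs: [6, 18, 21, 24, 28, 30]
term2 docs: [1, 8, 14, 29]
Intersection: []
|intersection| = 0

0


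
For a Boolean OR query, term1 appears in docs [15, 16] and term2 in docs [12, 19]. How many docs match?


Boolean OR: find union of posting lists
term1 docs: [15, 16]
term2 docs: [12, 19]
Union: [12, 15, 16, 19]
|union| = 4

4


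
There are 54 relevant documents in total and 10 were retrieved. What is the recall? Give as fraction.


Recall = retrieved_relevant / total_relevant
= 10 / 54
= 10 / (10 + 44)
= 5/27

5/27


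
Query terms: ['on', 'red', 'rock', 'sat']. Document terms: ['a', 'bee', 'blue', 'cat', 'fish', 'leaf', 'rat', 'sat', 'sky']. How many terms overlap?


Query terms: ['on', 'red', 'rock', 'sat']
Document terms: ['a', 'bee', 'blue', 'cat', 'fish', 'leaf', 'rat', 'sat', 'sky']
Common terms: ['sat']
Overlap count = 1

1


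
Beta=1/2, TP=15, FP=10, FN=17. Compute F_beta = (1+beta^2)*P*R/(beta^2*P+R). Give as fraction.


P = TP/(TP+FP) = 15/25 = 3/5
R = TP/(TP+FN) = 15/32 = 15/32
beta^2 = 1/2^2 = 1/4
(1 + beta^2) = 5/4
Numerator = (1+beta^2)*P*R = 45/128
Denominator = beta^2*P + R = 3/20 + 15/32 = 99/160
F_beta = 25/44

25/44


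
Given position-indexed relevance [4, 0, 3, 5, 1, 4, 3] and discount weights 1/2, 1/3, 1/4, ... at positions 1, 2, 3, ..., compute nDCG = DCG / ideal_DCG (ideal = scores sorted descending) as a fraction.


Position discount weights w_i = 1/(i+1) for i=1..7:
Weights = [1/2, 1/3, 1/4, 1/5, 1/6, 1/7, 1/8]
Actual relevance: [4, 0, 3, 5, 1, 4, 3]
DCG = 4/2 + 0/3 + 3/4 + 5/5 + 1/6 + 4/7 + 3/8 = 817/168
Ideal relevance (sorted desc): [5, 4, 4, 3, 3, 1, 0]
Ideal DCG = 5/2 + 4/3 + 4/4 + 3/5 + 3/6 + 1/7 + 0/8 = 638/105
nDCG = DCG / ideal_DCG = 817/168 / 638/105 = 4085/5104

4085/5104


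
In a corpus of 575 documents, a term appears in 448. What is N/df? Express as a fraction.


IDF ratio = N / df
= 575 / 448
= 575/448

575/448


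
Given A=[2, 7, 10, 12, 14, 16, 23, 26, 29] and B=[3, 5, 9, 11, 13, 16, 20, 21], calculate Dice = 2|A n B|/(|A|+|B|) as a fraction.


A intersect B = [16]
|A intersect B| = 1
|A| = 9, |B| = 8
Dice = 2*1 / (9+8)
= 2 / 17 = 2/17

2/17


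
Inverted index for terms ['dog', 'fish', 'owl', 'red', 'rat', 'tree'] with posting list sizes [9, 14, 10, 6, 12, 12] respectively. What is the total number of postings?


Summing posting list sizes:
'dog': 9 postings
'fish': 14 postings
'owl': 10 postings
'red': 6 postings
'rat': 12 postings
'tree': 12 postings
Total = 9 + 14 + 10 + 6 + 12 + 12 = 63

63


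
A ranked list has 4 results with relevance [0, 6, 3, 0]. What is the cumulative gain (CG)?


Cumulative Gain = sum of relevance scores
Position 1: rel=0, running sum=0
Position 2: rel=6, running sum=6
Position 3: rel=3, running sum=9
Position 4: rel=0, running sum=9
CG = 9

9


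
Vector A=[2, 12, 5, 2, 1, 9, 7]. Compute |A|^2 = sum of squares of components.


|A|^2 = sum of squared components
A[0]^2 = 2^2 = 4
A[1]^2 = 12^2 = 144
A[2]^2 = 5^2 = 25
A[3]^2 = 2^2 = 4
A[4]^2 = 1^2 = 1
A[5]^2 = 9^2 = 81
A[6]^2 = 7^2 = 49
Sum = 4 + 144 + 25 + 4 + 1 + 81 + 49 = 308

308


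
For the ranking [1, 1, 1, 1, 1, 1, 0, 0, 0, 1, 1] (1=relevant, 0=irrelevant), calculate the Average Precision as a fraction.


Computing P@k for each relevant position:
Position 1: relevant, P@1 = 1/1 = 1
Position 2: relevant, P@2 = 2/2 = 1
Position 3: relevant, P@3 = 3/3 = 1
Position 4: relevant, P@4 = 4/4 = 1
Position 5: relevant, P@5 = 5/5 = 1
Position 6: relevant, P@6 = 6/6 = 1
Position 7: not relevant
Position 8: not relevant
Position 9: not relevant
Position 10: relevant, P@10 = 7/10 = 7/10
Position 11: relevant, P@11 = 8/11 = 8/11
Sum of P@k = 1 + 1 + 1 + 1 + 1 + 1 + 7/10 + 8/11 = 817/110
AP = 817/110 / 8 = 817/880

817/880


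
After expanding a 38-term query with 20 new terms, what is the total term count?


Original terms: 38
Expansion terms: 20
Total = 38 + 20 = 58

58


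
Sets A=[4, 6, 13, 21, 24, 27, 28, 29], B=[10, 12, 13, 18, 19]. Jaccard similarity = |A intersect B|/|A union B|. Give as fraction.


A intersect B = [13]
|A intersect B| = 1
A union B = [4, 6, 10, 12, 13, 18, 19, 21, 24, 27, 28, 29]
|A union B| = 12
Jaccard = 1/12 = 1/12

1/12
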